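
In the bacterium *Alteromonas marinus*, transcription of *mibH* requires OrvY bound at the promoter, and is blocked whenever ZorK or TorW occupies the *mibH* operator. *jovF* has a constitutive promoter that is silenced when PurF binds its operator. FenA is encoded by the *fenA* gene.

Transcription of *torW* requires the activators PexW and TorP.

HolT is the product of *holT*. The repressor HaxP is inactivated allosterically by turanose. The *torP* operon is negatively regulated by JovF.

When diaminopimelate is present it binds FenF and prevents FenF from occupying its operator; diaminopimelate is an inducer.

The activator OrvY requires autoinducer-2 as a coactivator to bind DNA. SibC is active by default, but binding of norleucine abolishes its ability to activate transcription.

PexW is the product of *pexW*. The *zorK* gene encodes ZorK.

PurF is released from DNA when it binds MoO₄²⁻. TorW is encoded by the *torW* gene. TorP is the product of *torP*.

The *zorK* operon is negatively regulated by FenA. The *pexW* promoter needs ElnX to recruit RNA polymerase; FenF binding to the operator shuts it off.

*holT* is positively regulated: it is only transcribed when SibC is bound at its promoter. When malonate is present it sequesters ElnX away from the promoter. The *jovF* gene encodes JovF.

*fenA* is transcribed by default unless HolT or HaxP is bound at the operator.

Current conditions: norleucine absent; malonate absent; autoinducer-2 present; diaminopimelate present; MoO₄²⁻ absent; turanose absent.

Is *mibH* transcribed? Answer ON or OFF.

Autoinducer-2 is present, so OrvY is active.
Norleucine is absent, so SibC is active.
No repressor is bound and SibC is active, so *holT* is transcribed.
So HolT is produced and active.
Turanose is absent, so HaxP is active.
With repressor HolT bound, *fenA* is not transcribed.
So FenA is not produced.
With no repressor bound, *zorK* is transcribed.
So ZorK is produced and active.
Malonate is absent, so ElnX is active.
Diaminopimelate is present, so FenF is inactive.
No repressor is bound and ElnX is active, so *pexW* is transcribed.
So PexW is produced and active.
MoO₄²⁻ is absent, so PurF is active.
With repressor PurF bound, *jovF* is not transcribed.
So JovF is not produced.
With no repressor bound, *torP* is transcribed.
So TorP is produced and active.
No repressor is bound and PexW and TorP are active, so *torW* is transcribed.
So TorW is produced and active.
With repressor ZorK bound, *mibH* is not transcribed.

OFF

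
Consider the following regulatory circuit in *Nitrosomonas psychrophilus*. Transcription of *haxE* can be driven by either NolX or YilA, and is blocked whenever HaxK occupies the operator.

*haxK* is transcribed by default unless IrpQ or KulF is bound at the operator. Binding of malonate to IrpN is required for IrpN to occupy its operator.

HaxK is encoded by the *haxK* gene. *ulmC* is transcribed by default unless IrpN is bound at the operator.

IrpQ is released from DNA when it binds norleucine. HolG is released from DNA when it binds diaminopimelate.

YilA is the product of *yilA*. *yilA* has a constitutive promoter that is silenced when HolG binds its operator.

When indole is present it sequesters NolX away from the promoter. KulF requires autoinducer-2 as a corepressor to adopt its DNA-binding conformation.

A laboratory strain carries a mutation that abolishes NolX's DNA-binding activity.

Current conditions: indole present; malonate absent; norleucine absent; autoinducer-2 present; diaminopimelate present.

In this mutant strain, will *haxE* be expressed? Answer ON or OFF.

ON

Norleucine is absent, so IrpQ is active.
Autoinducer-2 is present, so KulF is active.
With repressor IrpQ bound, *haxK* is not transcribed.
So HaxK is not produced.
NolX is non-functional in this strain, so it has no effect.
Diaminopimelate is present, so HolG is inactive.
With no repressor bound, *yilA* is transcribed.
So YilA is produced and active.
Activator YilA is present, so *haxE* is transcribed.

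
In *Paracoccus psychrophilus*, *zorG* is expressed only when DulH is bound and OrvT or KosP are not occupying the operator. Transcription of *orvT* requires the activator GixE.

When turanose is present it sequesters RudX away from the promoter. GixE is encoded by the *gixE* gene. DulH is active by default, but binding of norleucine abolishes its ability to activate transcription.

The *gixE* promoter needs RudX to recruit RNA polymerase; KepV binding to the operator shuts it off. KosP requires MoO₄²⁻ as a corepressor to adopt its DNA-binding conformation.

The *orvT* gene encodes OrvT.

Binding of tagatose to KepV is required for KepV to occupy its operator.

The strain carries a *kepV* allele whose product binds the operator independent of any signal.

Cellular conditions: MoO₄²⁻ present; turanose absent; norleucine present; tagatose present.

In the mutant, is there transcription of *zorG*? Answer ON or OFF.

KepV is constitutively active in this strain.
Turanose is absent, so RudX is active.
With repressor KepV bound, *gixE* is not transcribed.
So GixE is not produced.
Required activator GixE is absent, so *orvT* is not transcribed.
So OrvT is not produced.
MoO₄²⁻ is present, so KosP is active.
Norleucine is present, so DulH is inactive.
With repressor KosP bound, *zorG* is not transcribed.

OFF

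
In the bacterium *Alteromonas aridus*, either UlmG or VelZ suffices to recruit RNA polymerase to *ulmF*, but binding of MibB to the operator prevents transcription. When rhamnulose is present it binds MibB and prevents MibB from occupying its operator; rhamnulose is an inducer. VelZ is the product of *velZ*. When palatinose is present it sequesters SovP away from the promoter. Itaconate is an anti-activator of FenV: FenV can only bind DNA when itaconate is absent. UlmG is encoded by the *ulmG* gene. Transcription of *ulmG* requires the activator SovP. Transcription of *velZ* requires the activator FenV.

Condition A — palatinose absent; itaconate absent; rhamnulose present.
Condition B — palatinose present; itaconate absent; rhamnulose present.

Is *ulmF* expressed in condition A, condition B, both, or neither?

Condition A:
Palatinose is absent, so SovP is active.
No repressor is bound and SovP is active, so *ulmG* is transcribed.
So UlmG is produced and active.
Itaconate is absent, so FenV is active.
No repressor is bound and FenV is active, so *velZ* is transcribed.
So VelZ is produced and active.
Rhamnulose is present, so MibB is inactive.
Activator UlmG is present, so *ulmF* is transcribed.
→ *ulmF* is ON in A.
Condition B:
Palatinose is present, so SovP is inactive.
Required activator SovP is absent, so *ulmG* is not transcribed.
So UlmG is not produced.
Itaconate is absent, so FenV is active.
No repressor is bound and FenV is active, so *velZ* is transcribed.
So VelZ is produced and active.
Rhamnulose is present, so MibB is inactive.
Activator VelZ is present, so *ulmF* is transcribed.
→ *ulmF* is ON in B.

both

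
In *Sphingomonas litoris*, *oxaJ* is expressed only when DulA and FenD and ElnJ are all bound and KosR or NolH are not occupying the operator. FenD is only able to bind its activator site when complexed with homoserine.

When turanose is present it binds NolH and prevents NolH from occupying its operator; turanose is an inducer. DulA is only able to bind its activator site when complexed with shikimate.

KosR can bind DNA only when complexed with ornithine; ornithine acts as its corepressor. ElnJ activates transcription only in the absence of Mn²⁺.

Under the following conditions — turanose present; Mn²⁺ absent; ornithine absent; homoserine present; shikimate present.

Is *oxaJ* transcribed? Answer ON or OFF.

ON

Ornithine is absent, so KosR is inactive.
Shikimate is present, so DulA is active.
Turanose is present, so NolH is inactive.
Homoserine is present, so FenD is active.
Mn²⁺ is absent, so ElnJ is active.
No repressor is bound and DulA and FenD and ElnJ are active, so *oxaJ* is transcribed.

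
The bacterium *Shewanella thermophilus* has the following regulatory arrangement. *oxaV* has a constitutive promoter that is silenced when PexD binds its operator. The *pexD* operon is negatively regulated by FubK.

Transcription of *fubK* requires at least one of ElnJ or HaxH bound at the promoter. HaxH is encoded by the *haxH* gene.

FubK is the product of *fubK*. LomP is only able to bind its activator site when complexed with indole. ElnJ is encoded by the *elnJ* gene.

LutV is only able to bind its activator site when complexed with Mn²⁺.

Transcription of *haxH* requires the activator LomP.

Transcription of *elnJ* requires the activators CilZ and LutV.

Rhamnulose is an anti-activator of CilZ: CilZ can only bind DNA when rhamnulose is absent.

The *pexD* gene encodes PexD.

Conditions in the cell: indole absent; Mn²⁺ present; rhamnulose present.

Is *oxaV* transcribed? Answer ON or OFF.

OFF

Rhamnulose is present, so CilZ is inactive.
Mn²⁺ is present, so LutV is active.
Required activator CilZ is absent, so *elnJ* is not transcribed.
So ElnJ is not produced.
Indole is absent, so LomP is inactive.
Required activator LomP is absent, so *haxH* is not transcribed.
So HaxH is not produced.
No activator is available at the *fubK* promoter, so *fubK* is not transcribed.
So FubK is not produced.
With no repressor bound, *pexD* is transcribed.
So PexD is produced and active.
With repressor PexD bound, *oxaV* is not transcribed.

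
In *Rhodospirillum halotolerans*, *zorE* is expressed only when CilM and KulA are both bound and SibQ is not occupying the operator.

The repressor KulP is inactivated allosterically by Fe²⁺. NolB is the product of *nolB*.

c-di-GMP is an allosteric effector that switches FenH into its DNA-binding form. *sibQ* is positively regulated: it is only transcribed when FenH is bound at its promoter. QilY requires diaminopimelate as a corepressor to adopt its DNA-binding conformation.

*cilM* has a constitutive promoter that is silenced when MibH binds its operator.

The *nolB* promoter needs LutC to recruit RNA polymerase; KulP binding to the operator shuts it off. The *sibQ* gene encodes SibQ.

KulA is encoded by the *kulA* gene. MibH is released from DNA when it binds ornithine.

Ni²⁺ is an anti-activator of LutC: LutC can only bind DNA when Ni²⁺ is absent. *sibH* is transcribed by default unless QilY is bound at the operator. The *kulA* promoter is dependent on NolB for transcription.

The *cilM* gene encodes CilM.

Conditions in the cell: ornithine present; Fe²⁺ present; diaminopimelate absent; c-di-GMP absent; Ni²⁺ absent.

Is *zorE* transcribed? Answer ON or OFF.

ON

Ornithine is present, so MibH is inactive.
With no repressor bound, *cilM* is transcribed.
So CilM is produced and active.
c-di-GMP is absent, so FenH is inactive.
Required activator FenH is absent, so *sibQ* is not transcribed.
So SibQ is not produced.
Ni²⁺ is absent, so LutC is active.
Fe²⁺ is present, so KulP is inactive.
No repressor is bound and LutC is active, so *nolB* is transcribed.
So NolB is produced and active.
No repressor is bound and NolB is active, so *kulA* is transcribed.
So KulA is produced and active.
No repressor is bound and CilM and KulA are active, so *zorE* is transcribed.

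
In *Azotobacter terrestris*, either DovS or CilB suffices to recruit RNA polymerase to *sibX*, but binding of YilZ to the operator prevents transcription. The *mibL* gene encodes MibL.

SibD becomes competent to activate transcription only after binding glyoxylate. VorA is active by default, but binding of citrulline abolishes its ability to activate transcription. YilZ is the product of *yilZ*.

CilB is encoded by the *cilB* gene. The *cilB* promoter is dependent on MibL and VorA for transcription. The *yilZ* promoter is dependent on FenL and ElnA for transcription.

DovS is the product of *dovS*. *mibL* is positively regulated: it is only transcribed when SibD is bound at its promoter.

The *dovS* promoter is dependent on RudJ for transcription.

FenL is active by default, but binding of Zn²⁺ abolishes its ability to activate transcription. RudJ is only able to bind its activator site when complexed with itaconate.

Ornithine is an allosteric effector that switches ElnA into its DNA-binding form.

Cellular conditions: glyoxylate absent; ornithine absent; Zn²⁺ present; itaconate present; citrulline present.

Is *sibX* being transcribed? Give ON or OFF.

ON

Zn²⁺ is present, so FenL is inactive.
Ornithine is absent, so ElnA is inactive.
Required activator FenL is absent, so *yilZ* is not transcribed.
So YilZ is not produced.
Itaconate is present, so RudJ is active.
No repressor is bound and RudJ is active, so *dovS* is transcribed.
So DovS is produced and active.
Glyoxylate is absent, so SibD is inactive.
Required activator SibD is absent, so *mibL* is not transcribed.
So MibL is not produced.
Citrulline is present, so VorA is inactive.
Required activator MibL is absent, so *cilB* is not transcribed.
So CilB is not produced.
Activator DovS is present, so *sibX* is transcribed.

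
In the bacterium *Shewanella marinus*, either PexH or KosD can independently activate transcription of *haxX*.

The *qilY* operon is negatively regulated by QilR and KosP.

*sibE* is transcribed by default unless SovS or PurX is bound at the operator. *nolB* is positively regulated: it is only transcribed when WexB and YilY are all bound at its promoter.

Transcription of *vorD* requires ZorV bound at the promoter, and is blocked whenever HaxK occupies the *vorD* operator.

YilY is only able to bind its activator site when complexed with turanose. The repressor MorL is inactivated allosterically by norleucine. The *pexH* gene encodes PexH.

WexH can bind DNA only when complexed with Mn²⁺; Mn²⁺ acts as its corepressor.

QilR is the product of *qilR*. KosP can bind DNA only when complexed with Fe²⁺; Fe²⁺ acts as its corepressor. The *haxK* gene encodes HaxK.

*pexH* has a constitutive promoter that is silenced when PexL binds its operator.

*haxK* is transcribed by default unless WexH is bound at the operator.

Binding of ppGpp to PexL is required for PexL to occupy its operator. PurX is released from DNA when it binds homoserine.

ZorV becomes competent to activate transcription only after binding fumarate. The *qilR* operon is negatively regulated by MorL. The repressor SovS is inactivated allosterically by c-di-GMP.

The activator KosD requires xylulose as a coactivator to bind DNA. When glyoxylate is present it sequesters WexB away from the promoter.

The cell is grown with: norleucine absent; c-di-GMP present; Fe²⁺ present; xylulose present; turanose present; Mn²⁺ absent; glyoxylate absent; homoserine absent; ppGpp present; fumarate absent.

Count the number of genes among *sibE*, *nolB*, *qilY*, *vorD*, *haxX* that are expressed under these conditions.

c-di-GMP is present, so SovS is inactive.
Homoserine is absent, so PurX is active.
With repressor PurX bound, *sibE* is not transcribed.
→ *sibE* is OFF.
Glyoxylate is absent, so WexB is active.
Turanose is present, so YilY is active.
No repressor is bound and WexB and YilY are active, so *nolB* is transcribed.
→ *nolB* is ON.
Norleucine is absent, so MorL is active.
With repressor MorL bound, *qilR* is not transcribed.
So QilR is not produced.
Fe²⁺ is present, so KosP is active.
With repressor KosP bound, *qilY* is not transcribed.
→ *qilY* is OFF.
Fumarate is absent, so ZorV is inactive.
Mn²⁺ is absent, so WexH is inactive.
With no repressor bound, *haxK* is transcribed.
So HaxK is produced and active.
With repressor HaxK bound, *vorD* is not transcribed.
→ *vorD* is OFF.
ppGpp is present, so PexL is active.
With repressor PexL bound, *pexH* is not transcribed.
So PexH is not produced.
Xylulose is present, so KosD is active.
Activator KosD is present, so *haxX* is transcribed.
→ *haxX* is ON.
2 of the 5 genes are transcribed.

2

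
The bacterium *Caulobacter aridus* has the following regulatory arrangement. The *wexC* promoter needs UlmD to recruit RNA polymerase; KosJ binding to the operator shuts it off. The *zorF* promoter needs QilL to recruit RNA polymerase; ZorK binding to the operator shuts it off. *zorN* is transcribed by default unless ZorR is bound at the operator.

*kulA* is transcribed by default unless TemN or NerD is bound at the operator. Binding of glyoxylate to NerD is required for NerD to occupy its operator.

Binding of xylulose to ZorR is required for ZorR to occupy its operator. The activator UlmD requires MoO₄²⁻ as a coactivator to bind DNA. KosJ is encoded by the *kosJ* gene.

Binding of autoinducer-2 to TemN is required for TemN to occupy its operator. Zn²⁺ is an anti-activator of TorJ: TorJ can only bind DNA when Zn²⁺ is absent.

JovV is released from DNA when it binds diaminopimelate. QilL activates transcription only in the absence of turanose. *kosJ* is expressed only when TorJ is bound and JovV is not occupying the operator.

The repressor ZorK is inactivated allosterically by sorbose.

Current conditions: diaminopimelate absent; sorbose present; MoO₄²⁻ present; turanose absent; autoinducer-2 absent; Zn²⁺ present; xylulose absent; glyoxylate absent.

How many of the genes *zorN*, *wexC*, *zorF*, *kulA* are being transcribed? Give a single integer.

4

Xylulose is absent, so ZorR is inactive.
With no repressor bound, *zorN* is transcribed.
→ *zorN* is ON.
Zn²⁺ is present, so TorJ is inactive.
Diaminopimelate is absent, so JovV is active.
With repressor JovV bound, *kosJ* is not transcribed.
So KosJ is not produced.
MoO₄²⁻ is present, so UlmD is active.
No repressor is bound and UlmD is active, so *wexC* is transcribed.
→ *wexC* is ON.
Sorbose is present, so ZorK is inactive.
Turanose is absent, so QilL is active.
No repressor is bound and QilL is active, so *zorF* is transcribed.
→ *zorF* is ON.
Autoinducer-2 is absent, so TemN is inactive.
Glyoxylate is absent, so NerD is inactive.
With no repressor bound, *kulA* is transcribed.
→ *kulA* is ON.
4 of the 4 genes are transcribed.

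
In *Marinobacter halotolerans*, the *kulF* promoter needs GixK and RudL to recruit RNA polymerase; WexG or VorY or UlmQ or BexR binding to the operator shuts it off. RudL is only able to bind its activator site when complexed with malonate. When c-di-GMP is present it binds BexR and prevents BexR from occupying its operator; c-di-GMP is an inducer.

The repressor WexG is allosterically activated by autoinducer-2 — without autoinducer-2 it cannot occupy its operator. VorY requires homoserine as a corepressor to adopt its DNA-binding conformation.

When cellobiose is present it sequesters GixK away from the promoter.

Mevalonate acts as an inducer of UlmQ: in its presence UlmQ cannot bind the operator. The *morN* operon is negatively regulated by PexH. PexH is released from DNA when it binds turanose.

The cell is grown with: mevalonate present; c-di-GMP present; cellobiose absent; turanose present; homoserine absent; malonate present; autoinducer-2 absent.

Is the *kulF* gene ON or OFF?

Cellobiose is absent, so GixK is active.
Autoinducer-2 is absent, so WexG is inactive.
Homoserine is absent, so VorY is inactive.
Malonate is present, so RudL is active.
Mevalonate is present, so UlmQ is inactive.
c-di-GMP is present, so BexR is inactive.
No repressor is bound and GixK and RudL are active, so *kulF* is transcribed.

ON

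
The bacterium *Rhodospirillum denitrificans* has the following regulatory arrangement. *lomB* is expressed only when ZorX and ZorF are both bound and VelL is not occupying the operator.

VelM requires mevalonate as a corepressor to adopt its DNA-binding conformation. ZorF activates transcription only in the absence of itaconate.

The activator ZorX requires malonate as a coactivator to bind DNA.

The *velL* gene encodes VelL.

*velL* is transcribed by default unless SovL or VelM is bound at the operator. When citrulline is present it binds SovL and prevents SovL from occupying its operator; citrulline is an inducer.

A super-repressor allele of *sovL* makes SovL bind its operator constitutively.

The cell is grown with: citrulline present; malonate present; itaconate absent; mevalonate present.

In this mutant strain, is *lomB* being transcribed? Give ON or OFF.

ON

Malonate is present, so ZorX is active.
Itaconate is absent, so ZorF is active.
SovL is constitutively active in this strain.
Mevalonate is present, so VelM is active.
With repressor SovL bound, *velL* is not transcribed.
So VelL is not produced.
No repressor is bound and ZorX and ZorF are active, so *lomB* is transcribed.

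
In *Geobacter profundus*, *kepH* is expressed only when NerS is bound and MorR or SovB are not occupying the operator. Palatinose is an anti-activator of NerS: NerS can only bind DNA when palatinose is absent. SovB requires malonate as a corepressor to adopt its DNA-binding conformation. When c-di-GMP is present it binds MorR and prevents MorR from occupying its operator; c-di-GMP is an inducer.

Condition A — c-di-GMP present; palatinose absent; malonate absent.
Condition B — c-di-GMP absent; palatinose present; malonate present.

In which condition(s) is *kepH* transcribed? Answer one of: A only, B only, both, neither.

A only

Condition A:
c-di-GMP is present, so MorR is inactive.
Palatinose is absent, so NerS is active.
Malonate is absent, so SovB is inactive.
No repressor is bound and NerS is active, so *kepH* is transcribed.
→ *kepH* is ON in A.
Condition B:
c-di-GMP is absent, so MorR is active.
Palatinose is present, so NerS is inactive.
Malonate is present, so SovB is active.
With repressor MorR bound, *kepH* is not transcribed.
→ *kepH* is OFF in B.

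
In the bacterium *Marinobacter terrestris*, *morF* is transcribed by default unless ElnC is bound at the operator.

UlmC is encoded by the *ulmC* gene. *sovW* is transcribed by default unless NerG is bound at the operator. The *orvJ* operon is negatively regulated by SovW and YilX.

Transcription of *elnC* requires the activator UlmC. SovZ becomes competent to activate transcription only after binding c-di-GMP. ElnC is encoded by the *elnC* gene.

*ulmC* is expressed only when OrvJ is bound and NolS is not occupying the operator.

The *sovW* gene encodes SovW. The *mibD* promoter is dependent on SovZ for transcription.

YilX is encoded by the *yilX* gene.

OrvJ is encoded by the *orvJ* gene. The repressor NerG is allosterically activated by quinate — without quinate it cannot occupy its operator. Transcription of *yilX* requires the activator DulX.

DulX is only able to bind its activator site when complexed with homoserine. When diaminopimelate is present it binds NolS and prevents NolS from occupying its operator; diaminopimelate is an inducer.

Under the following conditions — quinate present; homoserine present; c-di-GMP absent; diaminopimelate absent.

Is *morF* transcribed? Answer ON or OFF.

Quinate is present, so NerG is active.
With repressor NerG bound, *sovW* is not transcribed.
So SovW is not produced.
Homoserine is present, so DulX is active.
No repressor is bound and DulX is active, so *yilX* is transcribed.
So YilX is produced and active.
With repressor YilX bound, *orvJ* is not transcribed.
So OrvJ is not produced.
Diaminopimelate is absent, so NolS is active.
With repressor NolS bound, *ulmC* is not transcribed.
So UlmC is not produced.
Required activator UlmC is absent, so *elnC* is not transcribed.
So ElnC is not produced.
With no repressor bound, *morF* is transcribed.

ON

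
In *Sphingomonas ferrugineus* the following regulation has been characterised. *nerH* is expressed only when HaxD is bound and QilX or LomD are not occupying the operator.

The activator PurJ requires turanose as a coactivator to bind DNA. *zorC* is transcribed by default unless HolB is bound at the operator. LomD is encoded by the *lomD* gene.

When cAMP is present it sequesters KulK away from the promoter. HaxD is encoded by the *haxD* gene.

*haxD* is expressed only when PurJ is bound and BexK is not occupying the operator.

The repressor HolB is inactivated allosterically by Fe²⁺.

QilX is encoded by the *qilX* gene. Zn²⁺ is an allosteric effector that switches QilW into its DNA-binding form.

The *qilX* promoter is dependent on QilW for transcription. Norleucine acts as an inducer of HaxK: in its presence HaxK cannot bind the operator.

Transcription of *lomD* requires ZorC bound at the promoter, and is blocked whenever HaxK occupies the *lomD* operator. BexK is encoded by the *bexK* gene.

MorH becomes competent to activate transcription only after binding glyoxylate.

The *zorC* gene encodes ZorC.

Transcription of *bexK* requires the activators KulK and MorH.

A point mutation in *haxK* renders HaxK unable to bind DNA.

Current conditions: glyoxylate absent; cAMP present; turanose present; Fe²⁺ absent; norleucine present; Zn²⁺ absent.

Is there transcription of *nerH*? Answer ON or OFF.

Zn²⁺ is absent, so QilW is inactive.
Required activator QilW is absent, so *qilX* is not transcribed.
So QilX is not produced.
cAMP is present, so KulK is inactive.
Glyoxylate is absent, so MorH is inactive.
Required activator KulK is absent, so *bexK* is not transcribed.
So BexK is not produced.
Turanose is present, so PurJ is active.
No repressor is bound and PurJ is active, so *haxD* is transcribed.
So HaxD is produced and active.
HaxK is non-functional in this strain, so it has no effect.
Fe²⁺ is absent, so HolB is active.
With repressor HolB bound, *zorC* is not transcribed.
So ZorC is not produced.
Required activator ZorC is absent, so *lomD* is not transcribed.
So LomD is not produced.
No repressor is bound and HaxD is active, so *nerH* is transcribed.

ON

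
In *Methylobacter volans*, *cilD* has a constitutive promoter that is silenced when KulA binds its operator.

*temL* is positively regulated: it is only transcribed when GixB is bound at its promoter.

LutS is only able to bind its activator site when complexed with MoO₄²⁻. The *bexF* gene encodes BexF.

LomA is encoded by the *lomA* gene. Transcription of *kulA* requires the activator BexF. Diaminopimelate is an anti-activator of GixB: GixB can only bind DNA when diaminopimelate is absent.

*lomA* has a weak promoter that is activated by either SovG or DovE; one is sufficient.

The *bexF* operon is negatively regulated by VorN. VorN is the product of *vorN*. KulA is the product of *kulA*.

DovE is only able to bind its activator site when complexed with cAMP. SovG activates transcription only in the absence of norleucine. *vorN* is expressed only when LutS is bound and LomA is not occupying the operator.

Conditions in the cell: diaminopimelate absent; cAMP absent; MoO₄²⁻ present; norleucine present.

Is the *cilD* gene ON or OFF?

ON

Norleucine is present, so SovG is inactive.
cAMP is absent, so DovE is inactive.
No activator is available at the *lomA* promoter, so *lomA* is not transcribed.
So LomA is not produced.
MoO₄²⁻ is present, so LutS is active.
No repressor is bound and LutS is active, so *vorN* is transcribed.
So VorN is produced and active.
With repressor VorN bound, *bexF* is not transcribed.
So BexF is not produced.
Required activator BexF is absent, so *kulA* is not transcribed.
So KulA is not produced.
With no repressor bound, *cilD* is transcribed.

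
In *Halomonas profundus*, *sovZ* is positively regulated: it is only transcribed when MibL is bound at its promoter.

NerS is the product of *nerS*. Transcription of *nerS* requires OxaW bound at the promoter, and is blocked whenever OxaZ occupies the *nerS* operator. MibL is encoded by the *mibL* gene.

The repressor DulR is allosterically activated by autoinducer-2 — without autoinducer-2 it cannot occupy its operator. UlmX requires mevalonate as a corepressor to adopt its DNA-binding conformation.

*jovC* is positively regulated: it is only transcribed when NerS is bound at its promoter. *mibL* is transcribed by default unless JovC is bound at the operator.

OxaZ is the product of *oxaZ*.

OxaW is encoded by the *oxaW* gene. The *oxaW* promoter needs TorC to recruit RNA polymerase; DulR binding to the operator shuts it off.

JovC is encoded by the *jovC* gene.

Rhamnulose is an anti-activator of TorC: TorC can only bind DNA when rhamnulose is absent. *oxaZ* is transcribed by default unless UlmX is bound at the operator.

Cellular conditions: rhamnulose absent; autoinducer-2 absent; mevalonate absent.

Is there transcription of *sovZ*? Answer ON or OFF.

Rhamnulose is absent, so TorC is active.
Autoinducer-2 is absent, so DulR is inactive.
No repressor is bound and TorC is active, so *oxaW* is transcribed.
So OxaW is produced and active.
Mevalonate is absent, so UlmX is inactive.
With no repressor bound, *oxaZ* is transcribed.
So OxaZ is produced and active.
With repressor OxaZ bound, *nerS* is not transcribed.
So NerS is not produced.
Required activator NerS is absent, so *jovC* is not transcribed.
So JovC is not produced.
With no repressor bound, *mibL* is transcribed.
So MibL is produced and active.
No repressor is bound and MibL is active, so *sovZ* is transcribed.

ON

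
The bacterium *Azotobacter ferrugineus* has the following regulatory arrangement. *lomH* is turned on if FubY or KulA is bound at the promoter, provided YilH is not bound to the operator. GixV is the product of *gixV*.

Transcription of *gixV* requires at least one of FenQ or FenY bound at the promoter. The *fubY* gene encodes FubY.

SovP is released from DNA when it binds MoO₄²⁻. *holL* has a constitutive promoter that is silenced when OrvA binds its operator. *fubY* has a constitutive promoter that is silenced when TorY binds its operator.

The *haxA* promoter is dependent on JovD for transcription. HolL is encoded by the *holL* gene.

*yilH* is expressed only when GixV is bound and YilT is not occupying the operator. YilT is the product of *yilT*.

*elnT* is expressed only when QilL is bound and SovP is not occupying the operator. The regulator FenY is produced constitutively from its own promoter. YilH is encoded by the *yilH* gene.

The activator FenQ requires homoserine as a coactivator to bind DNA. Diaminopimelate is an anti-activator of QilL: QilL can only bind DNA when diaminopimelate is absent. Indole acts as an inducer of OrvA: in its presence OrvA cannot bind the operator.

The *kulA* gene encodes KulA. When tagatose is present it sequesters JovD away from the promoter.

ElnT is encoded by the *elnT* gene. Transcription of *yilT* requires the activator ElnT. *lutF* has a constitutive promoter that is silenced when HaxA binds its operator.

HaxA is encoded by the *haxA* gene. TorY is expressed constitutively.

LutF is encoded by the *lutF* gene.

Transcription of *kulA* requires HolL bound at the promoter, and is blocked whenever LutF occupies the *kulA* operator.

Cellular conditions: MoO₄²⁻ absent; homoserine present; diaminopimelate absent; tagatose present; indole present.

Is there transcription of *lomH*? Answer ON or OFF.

OFF

Homoserine is present, so FenQ is active.
FenY is produced constitutively and is active.
Activator FenQ is present, so *gixV* is transcribed.
So GixV is produced and active.
Diaminopimelate is absent, so QilL is active.
MoO₄²⁻ is absent, so SovP is active.
With repressor SovP bound, *elnT* is not transcribed.
So ElnT is not produced.
Required activator ElnT is absent, so *yilT* is not transcribed.
So YilT is not produced.
No repressor is bound and GixV is active, so *yilH* is transcribed.
So YilH is produced and active.
TorY is produced constitutively and is active.
With repressor TorY bound, *fubY* is not transcribed.
So FubY is not produced.
Tagatose is present, so JovD is inactive.
Required activator JovD is absent, so *haxA* is not transcribed.
So HaxA is not produced.
With no repressor bound, *lutF* is transcribed.
So LutF is produced and active.
Indole is present, so OrvA is inactive.
With no repressor bound, *holL* is transcribed.
So HolL is produced and active.
With repressor LutF bound, *kulA* is not transcribed.
So KulA is not produced.
With repressor YilH bound, *lomH* is not transcribed.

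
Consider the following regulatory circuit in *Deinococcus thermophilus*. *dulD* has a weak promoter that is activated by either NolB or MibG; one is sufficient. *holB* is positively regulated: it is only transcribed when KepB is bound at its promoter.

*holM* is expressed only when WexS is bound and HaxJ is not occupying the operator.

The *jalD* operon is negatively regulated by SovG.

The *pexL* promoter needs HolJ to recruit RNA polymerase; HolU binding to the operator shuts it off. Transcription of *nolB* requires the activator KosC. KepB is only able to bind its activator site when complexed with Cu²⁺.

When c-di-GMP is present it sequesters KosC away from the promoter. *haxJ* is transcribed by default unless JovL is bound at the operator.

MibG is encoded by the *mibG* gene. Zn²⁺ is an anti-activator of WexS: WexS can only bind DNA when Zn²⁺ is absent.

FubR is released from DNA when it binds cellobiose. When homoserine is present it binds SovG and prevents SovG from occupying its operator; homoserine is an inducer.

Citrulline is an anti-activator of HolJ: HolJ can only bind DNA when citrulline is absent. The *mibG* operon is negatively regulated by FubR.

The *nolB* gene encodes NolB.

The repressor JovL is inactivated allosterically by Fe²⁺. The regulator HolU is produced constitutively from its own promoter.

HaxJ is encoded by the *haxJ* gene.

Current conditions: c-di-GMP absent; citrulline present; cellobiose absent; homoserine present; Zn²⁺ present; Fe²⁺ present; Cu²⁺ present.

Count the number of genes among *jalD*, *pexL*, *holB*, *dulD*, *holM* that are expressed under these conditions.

Homoserine is present, so SovG is inactive.
With no repressor bound, *jalD* is transcribed.
→ *jalD* is ON.
Citrulline is present, so HolJ is inactive.
HolU is produced constitutively and is active.
With repressor HolU bound, *pexL* is not transcribed.
→ *pexL* is OFF.
Cu²⁺ is present, so KepB is active.
No repressor is bound and KepB is active, so *holB* is transcribed.
→ *holB* is ON.
c-di-GMP is absent, so KosC is active.
No repressor is bound and KosC is active, so *nolB* is transcribed.
So NolB is produced and active.
Cellobiose is absent, so FubR is active.
With repressor FubR bound, *mibG* is not transcribed.
So MibG is not produced.
Activator NolB is present, so *dulD* is transcribed.
→ *dulD* is ON.
Fe²⁺ is present, so JovL is inactive.
With no repressor bound, *haxJ* is transcribed.
So HaxJ is produced and active.
Zn²⁺ is present, so WexS is inactive.
With repressor HaxJ bound, *holM* is not transcribed.
→ *holM* is OFF.
3 of the 5 genes are transcribed.

3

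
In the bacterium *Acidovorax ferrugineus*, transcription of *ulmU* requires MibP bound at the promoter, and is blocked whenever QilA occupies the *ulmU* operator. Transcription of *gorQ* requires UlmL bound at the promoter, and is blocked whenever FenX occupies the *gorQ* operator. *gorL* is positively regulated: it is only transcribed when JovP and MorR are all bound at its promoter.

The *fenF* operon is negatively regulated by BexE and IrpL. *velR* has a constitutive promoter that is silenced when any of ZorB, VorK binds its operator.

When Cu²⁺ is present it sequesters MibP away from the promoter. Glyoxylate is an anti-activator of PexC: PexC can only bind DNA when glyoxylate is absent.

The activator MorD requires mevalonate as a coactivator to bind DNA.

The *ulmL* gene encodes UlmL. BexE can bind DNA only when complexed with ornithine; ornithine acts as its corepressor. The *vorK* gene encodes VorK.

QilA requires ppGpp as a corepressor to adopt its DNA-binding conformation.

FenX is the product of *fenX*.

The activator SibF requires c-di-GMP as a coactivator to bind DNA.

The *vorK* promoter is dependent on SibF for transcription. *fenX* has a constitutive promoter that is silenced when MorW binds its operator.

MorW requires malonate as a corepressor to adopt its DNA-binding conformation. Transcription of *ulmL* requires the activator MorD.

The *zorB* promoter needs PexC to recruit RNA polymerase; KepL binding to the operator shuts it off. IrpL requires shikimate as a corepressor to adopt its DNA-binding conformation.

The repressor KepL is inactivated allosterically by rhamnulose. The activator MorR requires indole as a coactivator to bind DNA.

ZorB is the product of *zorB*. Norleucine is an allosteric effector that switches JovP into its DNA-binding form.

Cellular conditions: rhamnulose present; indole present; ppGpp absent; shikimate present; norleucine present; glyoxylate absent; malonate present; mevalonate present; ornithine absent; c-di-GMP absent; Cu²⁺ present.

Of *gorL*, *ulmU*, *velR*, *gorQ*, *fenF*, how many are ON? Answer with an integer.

Norleucine is present, so JovP is active.
Indole is present, so MorR is active.
No repressor is bound and JovP and MorR are active, so *gorL* is transcribed.
→ *gorL* is ON.
ppGpp is absent, so QilA is inactive.
Cu²⁺ is present, so MibP is inactive.
Required activator MibP is absent, so *ulmU* is not transcribed.
→ *ulmU* is OFF.
Rhamnulose is present, so KepL is inactive.
Glyoxylate is absent, so PexC is active.
No repressor is bound and PexC is active, so *zorB* is transcribed.
So ZorB is produced and active.
c-di-GMP is absent, so SibF is inactive.
Required activator SibF is absent, so *vorK* is not transcribed.
So VorK is not produced.
With repressor ZorB bound, *velR* is not transcribed.
→ *velR* is OFF.
Mevalonate is present, so MorD is active.
No repressor is bound and MorD is active, so *ulmL* is transcribed.
So UlmL is produced and active.
Malonate is present, so MorW is active.
With repressor MorW bound, *fenX* is not transcribed.
So FenX is not produced.
No repressor is bound and UlmL is active, so *gorQ* is transcribed.
→ *gorQ* is ON.
Ornithine is absent, so BexE is inactive.
Shikimate is present, so IrpL is active.
With repressor IrpL bound, *fenF* is not transcribed.
→ *fenF* is OFF.
2 of the 5 genes are transcribed.

2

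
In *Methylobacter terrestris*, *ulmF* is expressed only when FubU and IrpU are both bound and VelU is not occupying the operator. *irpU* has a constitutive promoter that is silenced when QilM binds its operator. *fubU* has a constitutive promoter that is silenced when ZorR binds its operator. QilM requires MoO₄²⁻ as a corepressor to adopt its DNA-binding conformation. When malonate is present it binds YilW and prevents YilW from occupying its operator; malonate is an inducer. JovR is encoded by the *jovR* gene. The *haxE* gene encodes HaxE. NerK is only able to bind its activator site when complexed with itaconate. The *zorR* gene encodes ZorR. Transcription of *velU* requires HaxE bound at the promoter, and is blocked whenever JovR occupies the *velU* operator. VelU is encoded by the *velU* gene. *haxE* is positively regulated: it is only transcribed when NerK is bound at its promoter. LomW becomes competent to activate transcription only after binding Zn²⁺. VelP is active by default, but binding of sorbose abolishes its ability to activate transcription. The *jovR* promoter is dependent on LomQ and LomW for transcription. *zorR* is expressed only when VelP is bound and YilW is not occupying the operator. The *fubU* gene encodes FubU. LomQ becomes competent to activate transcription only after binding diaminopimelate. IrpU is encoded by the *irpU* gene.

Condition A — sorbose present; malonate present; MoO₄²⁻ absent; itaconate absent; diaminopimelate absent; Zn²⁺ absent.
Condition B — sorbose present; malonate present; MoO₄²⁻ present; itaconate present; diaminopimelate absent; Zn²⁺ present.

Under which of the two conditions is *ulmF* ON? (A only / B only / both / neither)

Condition A:
Sorbose is present, so VelP is inactive.
Malonate is present, so YilW is inactive.
Required activator VelP is absent, so *zorR* is not transcribed.
So ZorR is not produced.
With no repressor bound, *fubU* is transcribed.
So FubU is produced and active.
MoO₄²⁻ is absent, so QilM is inactive.
With no repressor bound, *irpU* is transcribed.
So IrpU is produced and active.
Itaconate is absent, so NerK is inactive.
Required activator NerK is absent, so *haxE* is not transcribed.
So HaxE is not produced.
Diaminopimelate is absent, so LomQ is inactive.
Zn²⁺ is absent, so LomW is inactive.
Required activator LomQ is absent, so *jovR* is not transcribed.
So JovR is not produced.
Required activator HaxE is absent, so *velU* is not transcribed.
So VelU is not produced.
No repressor is bound and FubU and IrpU are active, so *ulmF* is transcribed.
→ *ulmF* is ON in A.
Condition B:
Sorbose is present, so VelP is inactive.
Malonate is present, so YilW is inactive.
Required activator VelP is absent, so *zorR* is not transcribed.
So ZorR is not produced.
With no repressor bound, *fubU* is transcribed.
So FubU is produced and active.
MoO₄²⁻ is present, so QilM is active.
With repressor QilM bound, *irpU* is not transcribed.
So IrpU is not produced.
Itaconate is present, so NerK is active.
No repressor is bound and NerK is active, so *haxE* is transcribed.
So HaxE is produced and active.
Diaminopimelate is absent, so LomQ is inactive.
Zn²⁺ is present, so LomW is active.
Required activator LomQ is absent, so *jovR* is not transcribed.
So JovR is not produced.
No repressor is bound and HaxE is active, so *velU* is transcribed.
So VelU is produced and active.
With repressor VelU bound, *ulmF* is not transcribed.
→ *ulmF* is OFF in B.

A only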